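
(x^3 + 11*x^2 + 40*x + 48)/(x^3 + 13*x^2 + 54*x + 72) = (x + 4)/(x + 6)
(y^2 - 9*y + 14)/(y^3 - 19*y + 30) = (y - 7)/(y^2 + 2*y - 15)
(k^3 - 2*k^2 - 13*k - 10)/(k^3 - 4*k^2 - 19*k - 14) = (k - 5)/(k - 7)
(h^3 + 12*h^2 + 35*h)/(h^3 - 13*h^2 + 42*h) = (h^2 + 12*h + 35)/(h^2 - 13*h + 42)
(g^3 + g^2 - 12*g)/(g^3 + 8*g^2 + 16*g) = (g - 3)/(g + 4)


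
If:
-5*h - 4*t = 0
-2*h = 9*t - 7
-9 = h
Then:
No Solution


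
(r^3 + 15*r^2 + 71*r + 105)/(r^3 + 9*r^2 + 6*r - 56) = (r^2 + 8*r + 15)/(r^2 + 2*r - 8)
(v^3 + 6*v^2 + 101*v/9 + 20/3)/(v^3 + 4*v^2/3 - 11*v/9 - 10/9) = (3*v^2 + 13*v + 12)/(3*v^2 - v - 2)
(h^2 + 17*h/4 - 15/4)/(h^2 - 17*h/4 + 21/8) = 2*(h + 5)/(2*h - 7)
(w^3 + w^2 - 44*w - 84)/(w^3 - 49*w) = (w^2 + 8*w + 12)/(w*(w + 7))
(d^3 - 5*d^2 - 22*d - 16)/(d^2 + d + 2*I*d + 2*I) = (d^2 - 6*d - 16)/(d + 2*I)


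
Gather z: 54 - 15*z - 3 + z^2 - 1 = z^2 - 15*z + 50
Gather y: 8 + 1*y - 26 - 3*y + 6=-2*y - 12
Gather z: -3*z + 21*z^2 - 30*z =21*z^2 - 33*z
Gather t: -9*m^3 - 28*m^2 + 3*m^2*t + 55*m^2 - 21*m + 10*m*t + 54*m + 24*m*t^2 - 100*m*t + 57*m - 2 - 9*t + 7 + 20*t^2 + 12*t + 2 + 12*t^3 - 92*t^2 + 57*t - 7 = -9*m^3 + 27*m^2 + 90*m + 12*t^3 + t^2*(24*m - 72) + t*(3*m^2 - 90*m + 60)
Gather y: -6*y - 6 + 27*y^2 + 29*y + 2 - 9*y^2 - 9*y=18*y^2 + 14*y - 4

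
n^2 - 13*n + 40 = (n - 8)*(n - 5)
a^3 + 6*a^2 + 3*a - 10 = (a - 1)*(a + 2)*(a + 5)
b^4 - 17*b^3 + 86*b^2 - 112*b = b*(b - 8)*(b - 7)*(b - 2)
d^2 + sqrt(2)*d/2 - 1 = (d - sqrt(2)/2)*(d + sqrt(2))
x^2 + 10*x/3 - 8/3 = (x - 2/3)*(x + 4)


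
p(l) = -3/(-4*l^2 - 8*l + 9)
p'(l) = -3*(8*l + 8)/(-4*l^2 - 8*l + 9)^2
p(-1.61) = -0.26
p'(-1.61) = 0.11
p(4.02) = 0.03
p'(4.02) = -0.02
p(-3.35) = 0.33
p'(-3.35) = 0.68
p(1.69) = 0.19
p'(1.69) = -0.25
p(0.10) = -0.37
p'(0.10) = -0.40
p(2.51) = 0.08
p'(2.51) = -0.06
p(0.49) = -0.73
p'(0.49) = -2.11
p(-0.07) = -0.31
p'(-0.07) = -0.25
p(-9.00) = 0.01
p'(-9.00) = 0.00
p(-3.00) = 1.00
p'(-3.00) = 5.33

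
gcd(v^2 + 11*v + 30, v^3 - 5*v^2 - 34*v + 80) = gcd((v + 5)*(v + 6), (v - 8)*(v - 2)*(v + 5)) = v + 5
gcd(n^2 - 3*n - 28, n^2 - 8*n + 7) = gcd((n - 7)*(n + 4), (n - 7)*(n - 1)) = n - 7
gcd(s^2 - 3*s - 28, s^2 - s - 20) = s + 4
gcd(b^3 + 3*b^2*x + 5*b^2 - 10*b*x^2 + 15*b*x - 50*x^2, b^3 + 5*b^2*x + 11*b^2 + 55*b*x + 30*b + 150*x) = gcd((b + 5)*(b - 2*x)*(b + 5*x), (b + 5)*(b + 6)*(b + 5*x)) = b^2 + 5*b*x + 5*b + 25*x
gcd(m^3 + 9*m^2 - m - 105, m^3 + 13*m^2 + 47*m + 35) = m^2 + 12*m + 35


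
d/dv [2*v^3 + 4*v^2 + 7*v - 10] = 6*v^2 + 8*v + 7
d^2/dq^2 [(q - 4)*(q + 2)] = 2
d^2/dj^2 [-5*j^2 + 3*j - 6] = -10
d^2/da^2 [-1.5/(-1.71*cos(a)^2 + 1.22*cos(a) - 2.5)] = (-17.5446*(1 - cos(a)^2)^2 + 9.38790000000001*cos(a)^3 + 14.6451*cos(a)^2 - 23.3508*cos(a) + 9.1848)/(1.71*cos(a)^2 - 1.22*cos(a) + 2.5)^3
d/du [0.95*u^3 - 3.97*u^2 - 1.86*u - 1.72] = 2.85*u^2 - 7.94*u - 1.86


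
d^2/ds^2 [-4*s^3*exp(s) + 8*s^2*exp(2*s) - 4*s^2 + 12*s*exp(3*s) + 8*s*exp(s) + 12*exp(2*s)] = -4*s^3*exp(s) + 32*s^2*exp(2*s) - 24*s^2*exp(s) + 108*s*exp(3*s) + 64*s*exp(2*s) - 16*s*exp(s) + 72*exp(3*s) + 64*exp(2*s) + 16*exp(s) - 8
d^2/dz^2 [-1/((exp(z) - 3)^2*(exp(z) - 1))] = (-9*exp(3*z) + 23*exp(2*z) - 7*exp(z) - 15)*exp(z)/(exp(7*z) - 15*exp(6*z) + 93*exp(5*z) - 307*exp(4*z) + 579*exp(3*z) - 621*exp(2*z) + 351*exp(z) - 81)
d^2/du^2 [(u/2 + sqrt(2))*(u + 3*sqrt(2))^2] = 3*u + 8*sqrt(2)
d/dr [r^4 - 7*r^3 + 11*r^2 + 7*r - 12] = 4*r^3 - 21*r^2 + 22*r + 7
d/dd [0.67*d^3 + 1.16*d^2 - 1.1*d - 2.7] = 2.01*d^2 + 2.32*d - 1.1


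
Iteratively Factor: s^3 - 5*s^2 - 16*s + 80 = (s - 5)*(s^2 - 16) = (s - 5)*(s - 4)*(s + 4)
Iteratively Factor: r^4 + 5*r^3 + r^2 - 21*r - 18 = (r + 3)*(r^3 + 2*r^2 - 5*r - 6) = (r - 2)*(r + 3)*(r^2 + 4*r + 3) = (r - 2)*(r + 1)*(r + 3)*(r + 3)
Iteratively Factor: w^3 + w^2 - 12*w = (w - 3)*(w^2 + 4*w) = (w - 3)*(w + 4)*(w)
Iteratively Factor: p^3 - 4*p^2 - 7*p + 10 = (p + 2)*(p^2 - 6*p + 5) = (p - 1)*(p + 2)*(p - 5)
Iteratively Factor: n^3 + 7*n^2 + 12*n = (n)*(n^2 + 7*n + 12) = n*(n + 3)*(n + 4)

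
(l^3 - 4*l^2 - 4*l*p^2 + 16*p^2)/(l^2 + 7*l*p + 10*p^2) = (l^2 - 2*l*p - 4*l + 8*p)/(l + 5*p)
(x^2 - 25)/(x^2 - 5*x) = (x + 5)/x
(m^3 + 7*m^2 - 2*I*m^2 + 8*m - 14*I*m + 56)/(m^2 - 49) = (m^2 - 2*I*m + 8)/(m - 7)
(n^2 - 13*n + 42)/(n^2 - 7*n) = (n - 6)/n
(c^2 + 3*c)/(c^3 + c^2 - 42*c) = (c + 3)/(c^2 + c - 42)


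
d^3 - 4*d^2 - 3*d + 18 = (d - 3)^2*(d + 2)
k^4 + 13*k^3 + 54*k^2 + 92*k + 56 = (k + 2)^3*(k + 7)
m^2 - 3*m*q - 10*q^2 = (m - 5*q)*(m + 2*q)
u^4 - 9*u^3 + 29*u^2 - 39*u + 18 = (u - 3)^2*(u - 2)*(u - 1)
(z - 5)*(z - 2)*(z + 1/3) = z^3 - 20*z^2/3 + 23*z/3 + 10/3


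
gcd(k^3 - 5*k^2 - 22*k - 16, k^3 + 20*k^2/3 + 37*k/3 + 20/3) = k + 1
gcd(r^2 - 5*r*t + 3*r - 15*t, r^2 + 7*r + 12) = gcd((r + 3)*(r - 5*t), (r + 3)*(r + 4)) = r + 3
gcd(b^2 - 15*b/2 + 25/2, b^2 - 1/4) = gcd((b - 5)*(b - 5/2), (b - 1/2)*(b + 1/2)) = 1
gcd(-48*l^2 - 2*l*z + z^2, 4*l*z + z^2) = 1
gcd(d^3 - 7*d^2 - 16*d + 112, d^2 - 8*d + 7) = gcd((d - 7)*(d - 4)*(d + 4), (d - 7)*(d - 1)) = d - 7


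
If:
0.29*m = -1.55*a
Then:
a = -0.187096774193548*m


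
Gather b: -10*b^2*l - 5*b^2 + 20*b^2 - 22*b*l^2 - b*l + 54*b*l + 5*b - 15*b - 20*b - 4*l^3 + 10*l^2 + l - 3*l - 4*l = b^2*(15 - 10*l) + b*(-22*l^2 + 53*l - 30) - 4*l^3 + 10*l^2 - 6*l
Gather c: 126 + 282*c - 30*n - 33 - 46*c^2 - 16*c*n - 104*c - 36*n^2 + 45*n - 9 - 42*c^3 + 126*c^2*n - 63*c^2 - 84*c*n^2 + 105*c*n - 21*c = -42*c^3 + c^2*(126*n - 109) + c*(-84*n^2 + 89*n + 157) - 36*n^2 + 15*n + 84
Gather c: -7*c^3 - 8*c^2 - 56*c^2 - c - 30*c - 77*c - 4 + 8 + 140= -7*c^3 - 64*c^2 - 108*c + 144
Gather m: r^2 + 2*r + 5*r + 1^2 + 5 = r^2 + 7*r + 6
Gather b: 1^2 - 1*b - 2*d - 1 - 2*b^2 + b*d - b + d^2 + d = -2*b^2 + b*(d - 2) + d^2 - d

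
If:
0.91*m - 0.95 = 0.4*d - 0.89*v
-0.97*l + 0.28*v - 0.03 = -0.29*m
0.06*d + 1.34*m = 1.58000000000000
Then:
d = 2.01930240433457*v + 0.279038266169997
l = 0.261628049057223*v + 0.317852542059272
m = 1.16661022688791 - 0.0904165255672198*v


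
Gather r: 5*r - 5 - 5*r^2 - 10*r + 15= -5*r^2 - 5*r + 10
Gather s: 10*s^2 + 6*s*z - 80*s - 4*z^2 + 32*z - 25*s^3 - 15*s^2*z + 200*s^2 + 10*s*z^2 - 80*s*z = -25*s^3 + s^2*(210 - 15*z) + s*(10*z^2 - 74*z - 80) - 4*z^2 + 32*z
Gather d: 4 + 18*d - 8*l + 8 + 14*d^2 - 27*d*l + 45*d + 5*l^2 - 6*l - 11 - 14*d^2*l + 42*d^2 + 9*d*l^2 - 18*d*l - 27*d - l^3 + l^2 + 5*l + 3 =d^2*(56 - 14*l) + d*(9*l^2 - 45*l + 36) - l^3 + 6*l^2 - 9*l + 4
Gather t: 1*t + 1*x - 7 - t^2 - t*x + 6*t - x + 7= -t^2 + t*(7 - x)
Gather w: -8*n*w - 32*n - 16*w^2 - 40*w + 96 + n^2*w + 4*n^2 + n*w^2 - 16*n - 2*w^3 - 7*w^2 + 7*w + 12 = 4*n^2 - 48*n - 2*w^3 + w^2*(n - 23) + w*(n^2 - 8*n - 33) + 108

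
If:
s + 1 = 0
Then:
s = -1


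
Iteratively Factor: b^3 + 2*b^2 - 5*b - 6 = (b - 2)*(b^2 + 4*b + 3) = (b - 2)*(b + 1)*(b + 3)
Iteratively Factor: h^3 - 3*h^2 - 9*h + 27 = (h - 3)*(h^2 - 9) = (h - 3)^2*(h + 3)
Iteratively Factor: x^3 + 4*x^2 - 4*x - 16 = (x - 2)*(x^2 + 6*x + 8) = (x - 2)*(x + 4)*(x + 2)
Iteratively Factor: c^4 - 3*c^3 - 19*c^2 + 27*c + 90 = (c + 2)*(c^3 - 5*c^2 - 9*c + 45) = (c + 2)*(c + 3)*(c^2 - 8*c + 15) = (c - 3)*(c + 2)*(c + 3)*(c - 5)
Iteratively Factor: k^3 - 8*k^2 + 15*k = (k - 3)*(k^2 - 5*k) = (k - 5)*(k - 3)*(k)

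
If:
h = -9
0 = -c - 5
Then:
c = -5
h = -9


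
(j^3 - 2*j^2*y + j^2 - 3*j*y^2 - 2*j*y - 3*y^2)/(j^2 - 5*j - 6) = (j^2 - 2*j*y - 3*y^2)/(j - 6)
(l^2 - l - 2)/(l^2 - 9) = (l^2 - l - 2)/(l^2 - 9)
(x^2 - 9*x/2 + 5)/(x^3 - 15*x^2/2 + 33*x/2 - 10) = (x - 2)/(x^2 - 5*x + 4)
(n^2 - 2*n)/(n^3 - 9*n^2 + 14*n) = 1/(n - 7)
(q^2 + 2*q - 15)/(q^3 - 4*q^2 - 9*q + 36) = (q + 5)/(q^2 - q - 12)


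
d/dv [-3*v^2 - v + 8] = -6*v - 1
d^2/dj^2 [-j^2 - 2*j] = -2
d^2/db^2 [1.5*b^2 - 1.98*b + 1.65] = 3.00000000000000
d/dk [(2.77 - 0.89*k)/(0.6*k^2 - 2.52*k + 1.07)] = (0.534*k^2 - 3.324*k + 6.0281)/(0.36*k^4 - 3.024*k^3 + 7.6344*k^2 - 5.3928*k + 1.1449)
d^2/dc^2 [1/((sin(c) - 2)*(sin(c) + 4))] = (-4*sin(c)^4 - 6*sin(c)^3 - 30*sin(c)^2 - 4*sin(c) + 24)/((sin(c) - 2)^3*(sin(c) + 4)^3)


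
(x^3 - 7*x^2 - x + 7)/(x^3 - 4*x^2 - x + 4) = (x - 7)/(x - 4)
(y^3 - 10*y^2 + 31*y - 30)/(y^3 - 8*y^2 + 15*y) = (y - 2)/y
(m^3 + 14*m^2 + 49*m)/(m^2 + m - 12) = m*(m^2 + 14*m + 49)/(m^2 + m - 12)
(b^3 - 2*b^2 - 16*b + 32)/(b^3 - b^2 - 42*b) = (-b^3 + 2*b^2 + 16*b - 32)/(b*(-b^2 + b + 42))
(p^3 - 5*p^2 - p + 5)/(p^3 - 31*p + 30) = (p + 1)/(p + 6)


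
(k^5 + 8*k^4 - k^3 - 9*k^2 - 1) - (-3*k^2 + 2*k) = k^5 + 8*k^4 - k^3 - 6*k^2 - 2*k - 1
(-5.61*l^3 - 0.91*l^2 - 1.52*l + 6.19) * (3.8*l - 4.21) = -21.318*l^4 + 20.1601*l^3 - 1.9449*l^2 + 29.9212*l - 26.0599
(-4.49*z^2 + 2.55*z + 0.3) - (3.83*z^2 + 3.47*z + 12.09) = -8.32*z^2 - 0.92*z - 11.79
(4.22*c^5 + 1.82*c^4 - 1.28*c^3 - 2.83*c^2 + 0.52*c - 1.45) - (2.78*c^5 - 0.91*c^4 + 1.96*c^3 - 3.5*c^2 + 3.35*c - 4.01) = 1.44*c^5 + 2.73*c^4 - 3.24*c^3 + 0.67*c^2 - 2.83*c + 2.56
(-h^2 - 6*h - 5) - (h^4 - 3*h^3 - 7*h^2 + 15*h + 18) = -h^4 + 3*h^3 + 6*h^2 - 21*h - 23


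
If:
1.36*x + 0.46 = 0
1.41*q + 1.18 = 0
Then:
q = -0.84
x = -0.34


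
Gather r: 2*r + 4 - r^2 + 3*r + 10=-r^2 + 5*r + 14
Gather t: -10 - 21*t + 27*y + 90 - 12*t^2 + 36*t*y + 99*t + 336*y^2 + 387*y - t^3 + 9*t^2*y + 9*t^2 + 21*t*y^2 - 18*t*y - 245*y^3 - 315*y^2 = -t^3 + t^2*(9*y - 3) + t*(21*y^2 + 18*y + 78) - 245*y^3 + 21*y^2 + 414*y + 80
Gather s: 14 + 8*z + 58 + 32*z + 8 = 40*z + 80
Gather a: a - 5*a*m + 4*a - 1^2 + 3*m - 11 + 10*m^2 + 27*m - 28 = a*(5 - 5*m) + 10*m^2 + 30*m - 40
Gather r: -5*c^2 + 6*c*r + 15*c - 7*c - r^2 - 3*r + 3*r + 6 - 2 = -5*c^2 + 6*c*r + 8*c - r^2 + 4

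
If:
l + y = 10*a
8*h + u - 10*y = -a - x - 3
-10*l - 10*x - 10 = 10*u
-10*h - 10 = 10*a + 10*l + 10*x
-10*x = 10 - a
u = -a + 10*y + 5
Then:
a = 230/8711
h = -7625/8711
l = 7372/8711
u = -7395/8711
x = -8688/8711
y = -5072/8711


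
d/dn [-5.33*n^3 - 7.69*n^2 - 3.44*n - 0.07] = -15.99*n^2 - 15.38*n - 3.44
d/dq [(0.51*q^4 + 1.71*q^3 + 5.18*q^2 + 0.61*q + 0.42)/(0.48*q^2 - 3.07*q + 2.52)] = (0.4896*q^5 - 3.8763*q^4 - 5.3586*q^3 - 3.2678*q^2 + 25.704*q + 2.8266)/(0.2304*q^4 - 2.9472*q^3 + 11.8441*q^2 - 15.4728*q + 6.3504)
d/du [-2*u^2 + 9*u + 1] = 9 - 4*u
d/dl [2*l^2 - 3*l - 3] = 4*l - 3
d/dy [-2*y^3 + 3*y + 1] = 3 - 6*y^2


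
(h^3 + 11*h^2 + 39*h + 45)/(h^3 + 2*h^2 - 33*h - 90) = (h + 3)/(h - 6)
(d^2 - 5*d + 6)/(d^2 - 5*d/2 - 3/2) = 2*(d - 2)/(2*d + 1)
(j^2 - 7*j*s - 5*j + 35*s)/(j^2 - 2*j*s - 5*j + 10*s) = (-j + 7*s)/(-j + 2*s)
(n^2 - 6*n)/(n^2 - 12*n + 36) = n/(n - 6)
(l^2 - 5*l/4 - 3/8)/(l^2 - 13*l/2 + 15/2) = (l + 1/4)/(l - 5)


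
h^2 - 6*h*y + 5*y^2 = (h - 5*y)*(h - y)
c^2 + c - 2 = (c - 1)*(c + 2)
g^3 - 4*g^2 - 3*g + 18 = (g - 3)^2*(g + 2)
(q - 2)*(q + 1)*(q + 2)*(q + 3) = q^4 + 4*q^3 - q^2 - 16*q - 12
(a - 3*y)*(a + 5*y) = a^2 + 2*a*y - 15*y^2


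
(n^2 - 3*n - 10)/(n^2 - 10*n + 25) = (n + 2)/(n - 5)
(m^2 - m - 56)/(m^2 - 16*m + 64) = (m + 7)/(m - 8)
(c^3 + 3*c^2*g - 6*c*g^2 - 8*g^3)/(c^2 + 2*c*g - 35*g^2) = (c^3 + 3*c^2*g - 6*c*g^2 - 8*g^3)/(c^2 + 2*c*g - 35*g^2)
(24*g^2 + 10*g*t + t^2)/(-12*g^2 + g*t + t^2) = (6*g + t)/(-3*g + t)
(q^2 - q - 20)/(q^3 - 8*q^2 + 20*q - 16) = (q^2 - q - 20)/(q^3 - 8*q^2 + 20*q - 16)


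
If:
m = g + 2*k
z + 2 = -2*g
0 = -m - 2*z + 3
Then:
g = -z/2 - 1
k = 2 - 3*z/4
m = 3 - 2*z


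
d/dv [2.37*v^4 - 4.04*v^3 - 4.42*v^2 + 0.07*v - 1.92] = 9.48*v^3 - 12.12*v^2 - 8.84*v + 0.07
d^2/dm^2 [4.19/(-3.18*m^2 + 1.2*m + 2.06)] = (-84.741912*m^2 + 31.97808*m + 4.19*(6.36*m - 1.2)*(12.72*m - 2.4) + 54.895704)/(-3.18*m^2 + 1.2*m + 2.06)^3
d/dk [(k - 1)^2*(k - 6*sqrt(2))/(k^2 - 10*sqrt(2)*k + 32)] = (k - 1)*(-2*(k - 1)*(k - 6*sqrt(2))*(k - 5*sqrt(2)) + (3*k - 12*sqrt(2) - 1)*(k^2 - 10*sqrt(2)*k + 32))/(k^2 - 10*sqrt(2)*k + 32)^2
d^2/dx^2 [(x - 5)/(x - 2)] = -6/(x - 2)^3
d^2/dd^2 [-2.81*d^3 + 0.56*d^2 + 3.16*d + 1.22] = 1.12 - 16.86*d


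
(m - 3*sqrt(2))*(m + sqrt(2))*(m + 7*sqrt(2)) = m^3 + 5*sqrt(2)*m^2 - 34*m - 42*sqrt(2)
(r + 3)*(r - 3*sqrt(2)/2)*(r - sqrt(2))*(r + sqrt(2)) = r^4 - 3*sqrt(2)*r^3/2 + 3*r^3 - 9*sqrt(2)*r^2/2 - 2*r^2 - 6*r + 3*sqrt(2)*r + 9*sqrt(2)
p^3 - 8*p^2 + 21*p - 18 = (p - 3)^2*(p - 2)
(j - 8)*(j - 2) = j^2 - 10*j + 16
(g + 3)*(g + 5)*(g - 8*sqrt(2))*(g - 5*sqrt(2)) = g^4 - 13*sqrt(2)*g^3 + 8*g^3 - 104*sqrt(2)*g^2 + 95*g^2 - 195*sqrt(2)*g + 640*g + 1200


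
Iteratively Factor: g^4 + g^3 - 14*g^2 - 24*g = (g + 3)*(g^3 - 2*g^2 - 8*g) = (g - 4)*(g + 3)*(g^2 + 2*g) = g*(g - 4)*(g + 3)*(g + 2)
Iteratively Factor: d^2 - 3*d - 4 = (d - 4)*(d + 1)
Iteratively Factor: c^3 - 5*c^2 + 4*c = (c - 4)*(c^2 - c) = c*(c - 4)*(c - 1)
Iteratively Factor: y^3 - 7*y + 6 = (y + 3)*(y^2 - 3*y + 2) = (y - 2)*(y + 3)*(y - 1)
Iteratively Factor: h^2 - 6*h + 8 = (h - 4)*(h - 2)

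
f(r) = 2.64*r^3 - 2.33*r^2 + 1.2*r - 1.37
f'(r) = 7.92*r^2 - 4.66*r + 1.2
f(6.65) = 679.94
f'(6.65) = 320.45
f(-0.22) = -1.77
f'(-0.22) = 2.61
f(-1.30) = -12.67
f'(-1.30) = 20.64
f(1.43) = 3.30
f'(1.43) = 10.73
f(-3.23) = -118.52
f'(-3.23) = 98.88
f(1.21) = 1.35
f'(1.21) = 7.16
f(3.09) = 57.98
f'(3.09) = 62.42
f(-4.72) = -336.55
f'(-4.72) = 199.64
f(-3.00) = -97.22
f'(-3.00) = 86.46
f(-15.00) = -9453.62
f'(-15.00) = 1853.10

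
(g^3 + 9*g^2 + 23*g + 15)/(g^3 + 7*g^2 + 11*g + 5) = (g + 3)/(g + 1)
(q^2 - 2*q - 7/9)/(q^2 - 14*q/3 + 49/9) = (3*q + 1)/(3*q - 7)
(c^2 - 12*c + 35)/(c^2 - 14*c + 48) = (c^2 - 12*c + 35)/(c^2 - 14*c + 48)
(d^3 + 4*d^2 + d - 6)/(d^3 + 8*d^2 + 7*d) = (d^3 + 4*d^2 + d - 6)/(d*(d^2 + 8*d + 7))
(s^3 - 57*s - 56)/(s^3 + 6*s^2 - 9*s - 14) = (s - 8)/(s - 2)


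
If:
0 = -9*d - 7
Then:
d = -7/9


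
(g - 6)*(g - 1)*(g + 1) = g^3 - 6*g^2 - g + 6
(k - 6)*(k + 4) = k^2 - 2*k - 24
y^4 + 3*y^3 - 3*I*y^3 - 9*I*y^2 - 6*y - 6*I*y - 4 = (y + 1)*(y + 2)*(y - 2*I)*(y - I)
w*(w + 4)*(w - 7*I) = w^3 + 4*w^2 - 7*I*w^2 - 28*I*w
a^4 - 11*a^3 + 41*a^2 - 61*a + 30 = (a - 5)*(a - 3)*(a - 2)*(a - 1)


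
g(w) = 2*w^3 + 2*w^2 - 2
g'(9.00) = 522.00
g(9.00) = 1618.00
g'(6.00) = 240.00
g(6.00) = 502.00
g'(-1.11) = 2.95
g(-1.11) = -2.27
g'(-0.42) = -0.62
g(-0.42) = -1.80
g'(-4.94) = 126.66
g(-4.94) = -194.30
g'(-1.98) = 15.60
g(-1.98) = -9.68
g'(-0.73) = 0.28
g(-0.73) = -1.71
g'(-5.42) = 154.58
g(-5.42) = -261.69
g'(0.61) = 4.67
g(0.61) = -0.80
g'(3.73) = 98.40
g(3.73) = 129.62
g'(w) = 6*w^2 + 4*w = 2*w*(3*w + 2)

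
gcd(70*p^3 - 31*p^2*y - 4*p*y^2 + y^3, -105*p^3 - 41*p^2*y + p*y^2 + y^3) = -35*p^2 - 2*p*y + y^2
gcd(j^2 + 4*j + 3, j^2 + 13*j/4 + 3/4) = j + 3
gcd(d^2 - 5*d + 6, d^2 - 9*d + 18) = d - 3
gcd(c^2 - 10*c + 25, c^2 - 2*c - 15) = c - 5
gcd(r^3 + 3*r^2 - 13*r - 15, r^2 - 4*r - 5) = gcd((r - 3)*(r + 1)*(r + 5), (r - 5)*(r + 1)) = r + 1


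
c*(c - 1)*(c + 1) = c^3 - c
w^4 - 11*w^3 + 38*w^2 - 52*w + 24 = (w - 6)*(w - 2)^2*(w - 1)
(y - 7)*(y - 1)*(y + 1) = y^3 - 7*y^2 - y + 7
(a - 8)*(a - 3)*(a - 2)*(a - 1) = a^4 - 14*a^3 + 59*a^2 - 94*a + 48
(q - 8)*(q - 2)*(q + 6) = q^3 - 4*q^2 - 44*q + 96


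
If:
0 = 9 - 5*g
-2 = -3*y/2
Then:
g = 9/5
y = 4/3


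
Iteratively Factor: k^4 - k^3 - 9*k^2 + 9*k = (k)*(k^3 - k^2 - 9*k + 9) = k*(k - 3)*(k^2 + 2*k - 3) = k*(k - 3)*(k - 1)*(k + 3)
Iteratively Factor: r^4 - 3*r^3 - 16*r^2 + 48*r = (r - 4)*(r^3 + r^2 - 12*r) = (r - 4)*(r + 4)*(r^2 - 3*r) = (r - 4)*(r - 3)*(r + 4)*(r)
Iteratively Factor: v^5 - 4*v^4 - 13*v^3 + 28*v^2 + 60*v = (v)*(v^4 - 4*v^3 - 13*v^2 + 28*v + 60) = v*(v + 2)*(v^3 - 6*v^2 - v + 30) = v*(v - 3)*(v + 2)*(v^2 - 3*v - 10) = v*(v - 3)*(v + 2)^2*(v - 5)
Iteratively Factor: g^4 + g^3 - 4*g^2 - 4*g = (g)*(g^3 + g^2 - 4*g - 4) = g*(g + 1)*(g^2 - 4) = g*(g + 1)*(g + 2)*(g - 2)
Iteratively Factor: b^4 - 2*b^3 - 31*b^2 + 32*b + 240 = (b - 4)*(b^3 + 2*b^2 - 23*b - 60) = (b - 5)*(b - 4)*(b^2 + 7*b + 12) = (b - 5)*(b - 4)*(b + 4)*(b + 3)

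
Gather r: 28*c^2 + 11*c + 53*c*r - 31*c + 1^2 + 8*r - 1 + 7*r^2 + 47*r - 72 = 28*c^2 - 20*c + 7*r^2 + r*(53*c + 55) - 72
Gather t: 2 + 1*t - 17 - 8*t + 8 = -7*t - 7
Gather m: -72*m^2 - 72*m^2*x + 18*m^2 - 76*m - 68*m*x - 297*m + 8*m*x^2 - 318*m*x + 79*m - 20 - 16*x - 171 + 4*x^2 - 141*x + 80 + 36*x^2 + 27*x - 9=m^2*(-72*x - 54) + m*(8*x^2 - 386*x - 294) + 40*x^2 - 130*x - 120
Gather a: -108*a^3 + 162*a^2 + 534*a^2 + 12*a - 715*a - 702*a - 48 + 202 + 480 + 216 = -108*a^3 + 696*a^2 - 1405*a + 850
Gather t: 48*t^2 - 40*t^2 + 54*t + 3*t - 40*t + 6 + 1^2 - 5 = 8*t^2 + 17*t + 2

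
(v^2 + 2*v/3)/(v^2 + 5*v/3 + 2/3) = v/(v + 1)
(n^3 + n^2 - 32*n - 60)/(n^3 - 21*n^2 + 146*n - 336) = (n^2 + 7*n + 10)/(n^2 - 15*n + 56)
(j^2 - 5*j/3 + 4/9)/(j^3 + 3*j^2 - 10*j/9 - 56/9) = (3*j - 1)/(3*j^2 + 13*j + 14)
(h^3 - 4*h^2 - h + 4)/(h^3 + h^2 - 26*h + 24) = (h + 1)/(h + 6)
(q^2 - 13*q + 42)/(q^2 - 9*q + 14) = (q - 6)/(q - 2)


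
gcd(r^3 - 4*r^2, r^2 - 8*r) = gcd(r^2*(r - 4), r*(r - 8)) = r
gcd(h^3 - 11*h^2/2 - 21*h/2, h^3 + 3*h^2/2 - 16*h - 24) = h + 3/2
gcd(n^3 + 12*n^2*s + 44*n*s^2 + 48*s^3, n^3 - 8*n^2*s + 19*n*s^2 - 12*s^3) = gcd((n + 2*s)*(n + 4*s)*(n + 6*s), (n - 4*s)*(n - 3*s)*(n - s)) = 1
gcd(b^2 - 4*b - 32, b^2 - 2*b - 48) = b - 8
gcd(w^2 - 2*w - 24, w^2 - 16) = w + 4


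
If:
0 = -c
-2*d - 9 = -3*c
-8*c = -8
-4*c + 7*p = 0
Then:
No Solution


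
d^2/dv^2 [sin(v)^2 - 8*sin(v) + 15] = 8*sin(v) + 2*cos(2*v)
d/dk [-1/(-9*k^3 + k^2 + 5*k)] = (-27*k^2 + 2*k + 5)/(k^2*(-9*k^2 + k + 5)^2)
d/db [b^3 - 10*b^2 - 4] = b*(3*b - 20)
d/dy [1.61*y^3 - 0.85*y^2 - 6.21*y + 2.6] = 4.83*y^2 - 1.7*y - 6.21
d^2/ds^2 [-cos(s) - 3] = cos(s)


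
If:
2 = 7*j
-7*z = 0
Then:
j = 2/7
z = 0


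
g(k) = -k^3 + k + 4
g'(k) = 1 - 3*k^2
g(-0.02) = 3.98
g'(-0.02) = 1.00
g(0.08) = 4.08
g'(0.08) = 0.98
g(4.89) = -108.04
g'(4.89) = -70.74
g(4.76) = -99.09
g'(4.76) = -66.97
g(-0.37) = 3.68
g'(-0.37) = 0.59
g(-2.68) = 20.57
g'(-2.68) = -20.55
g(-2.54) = 17.85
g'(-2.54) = -18.35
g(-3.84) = 56.78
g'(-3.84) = -43.24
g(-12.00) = 1720.00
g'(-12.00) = -431.00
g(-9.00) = 724.00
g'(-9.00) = -242.00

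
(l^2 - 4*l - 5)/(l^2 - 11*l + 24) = (l^2 - 4*l - 5)/(l^2 - 11*l + 24)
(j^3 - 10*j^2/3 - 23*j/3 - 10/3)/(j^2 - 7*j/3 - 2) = (j^2 - 4*j - 5)/(j - 3)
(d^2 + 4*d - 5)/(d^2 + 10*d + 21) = (d^2 + 4*d - 5)/(d^2 + 10*d + 21)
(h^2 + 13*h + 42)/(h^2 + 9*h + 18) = (h + 7)/(h + 3)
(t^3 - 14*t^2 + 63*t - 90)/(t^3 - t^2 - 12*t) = (-t^3 + 14*t^2 - 63*t + 90)/(t*(-t^2 + t + 12))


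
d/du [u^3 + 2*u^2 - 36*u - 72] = 3*u^2 + 4*u - 36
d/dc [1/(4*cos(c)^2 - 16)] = sin(c)*cos(c)/(2*(cos(c)^2 - 4)^2)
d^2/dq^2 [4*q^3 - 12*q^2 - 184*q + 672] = 24*q - 24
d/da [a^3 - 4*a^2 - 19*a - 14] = 3*a^2 - 8*a - 19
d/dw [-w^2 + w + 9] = 1 - 2*w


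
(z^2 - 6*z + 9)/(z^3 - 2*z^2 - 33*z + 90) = (z - 3)/(z^2 + z - 30)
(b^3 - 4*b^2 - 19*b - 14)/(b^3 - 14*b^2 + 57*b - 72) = (b^3 - 4*b^2 - 19*b - 14)/(b^3 - 14*b^2 + 57*b - 72)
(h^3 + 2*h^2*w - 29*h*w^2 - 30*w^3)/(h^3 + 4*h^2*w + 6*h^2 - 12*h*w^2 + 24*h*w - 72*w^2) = (-h^2 + 4*h*w + 5*w^2)/(-h^2 + 2*h*w - 6*h + 12*w)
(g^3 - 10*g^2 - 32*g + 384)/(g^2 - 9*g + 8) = (g^2 - 2*g - 48)/(g - 1)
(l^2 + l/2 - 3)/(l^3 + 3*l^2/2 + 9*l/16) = 8*(2*l^2 + l - 6)/(l*(16*l^2 + 24*l + 9))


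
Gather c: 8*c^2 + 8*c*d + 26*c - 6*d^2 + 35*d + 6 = 8*c^2 + c*(8*d + 26) - 6*d^2 + 35*d + 6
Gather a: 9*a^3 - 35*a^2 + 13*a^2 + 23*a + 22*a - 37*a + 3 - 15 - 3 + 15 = 9*a^3 - 22*a^2 + 8*a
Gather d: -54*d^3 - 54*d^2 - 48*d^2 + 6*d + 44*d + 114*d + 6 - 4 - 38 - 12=-54*d^3 - 102*d^2 + 164*d - 48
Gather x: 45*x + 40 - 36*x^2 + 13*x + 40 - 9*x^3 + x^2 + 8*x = -9*x^3 - 35*x^2 + 66*x + 80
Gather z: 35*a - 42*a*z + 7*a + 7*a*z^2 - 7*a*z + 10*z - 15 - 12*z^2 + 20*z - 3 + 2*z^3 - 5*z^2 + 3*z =42*a + 2*z^3 + z^2*(7*a - 17) + z*(33 - 49*a) - 18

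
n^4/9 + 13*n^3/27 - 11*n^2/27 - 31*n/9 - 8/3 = (n/3 + 1/3)*(n/3 + 1)*(n - 8/3)*(n + 3)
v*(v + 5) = v^2 + 5*v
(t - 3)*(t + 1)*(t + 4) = t^3 + 2*t^2 - 11*t - 12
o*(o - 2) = o^2 - 2*o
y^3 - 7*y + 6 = (y - 2)*(y - 1)*(y + 3)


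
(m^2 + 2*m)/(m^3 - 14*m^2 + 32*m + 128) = m/(m^2 - 16*m + 64)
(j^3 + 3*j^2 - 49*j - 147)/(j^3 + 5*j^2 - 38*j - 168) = (j^2 - 4*j - 21)/(j^2 - 2*j - 24)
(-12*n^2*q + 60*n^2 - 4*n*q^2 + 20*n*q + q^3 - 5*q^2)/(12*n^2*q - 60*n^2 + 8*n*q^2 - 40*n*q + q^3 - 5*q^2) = (-6*n + q)/(6*n + q)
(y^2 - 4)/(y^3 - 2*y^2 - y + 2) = (y + 2)/(y^2 - 1)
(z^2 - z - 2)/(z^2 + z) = (z - 2)/z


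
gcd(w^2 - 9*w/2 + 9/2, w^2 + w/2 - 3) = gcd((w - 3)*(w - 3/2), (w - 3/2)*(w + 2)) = w - 3/2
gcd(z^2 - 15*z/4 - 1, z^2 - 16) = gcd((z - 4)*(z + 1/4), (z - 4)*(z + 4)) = z - 4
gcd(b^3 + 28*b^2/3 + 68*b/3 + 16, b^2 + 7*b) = 1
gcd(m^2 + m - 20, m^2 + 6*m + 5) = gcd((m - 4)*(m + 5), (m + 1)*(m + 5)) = m + 5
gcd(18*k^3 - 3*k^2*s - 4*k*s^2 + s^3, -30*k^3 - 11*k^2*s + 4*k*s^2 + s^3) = -6*k^2 - k*s + s^2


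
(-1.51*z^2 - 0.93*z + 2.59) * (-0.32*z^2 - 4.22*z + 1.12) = 0.4832*z^4 + 6.6698*z^3 + 1.4046*z^2 - 11.9714*z + 2.9008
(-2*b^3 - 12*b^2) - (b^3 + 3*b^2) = -3*b^3 - 15*b^2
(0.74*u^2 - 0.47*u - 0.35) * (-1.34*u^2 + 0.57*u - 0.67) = -0.9916*u^4 + 1.0516*u^3 - 0.2947*u^2 + 0.1154*u + 0.2345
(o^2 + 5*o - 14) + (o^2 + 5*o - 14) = 2*o^2 + 10*o - 28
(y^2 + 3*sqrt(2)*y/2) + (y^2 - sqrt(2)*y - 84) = 2*y^2 + sqrt(2)*y/2 - 84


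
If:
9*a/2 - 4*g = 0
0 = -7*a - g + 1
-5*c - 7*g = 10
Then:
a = 8/65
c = -713/325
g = 9/65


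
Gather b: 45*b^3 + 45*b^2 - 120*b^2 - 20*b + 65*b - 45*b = 45*b^3 - 75*b^2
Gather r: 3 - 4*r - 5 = -4*r - 2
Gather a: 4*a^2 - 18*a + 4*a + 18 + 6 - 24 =4*a^2 - 14*a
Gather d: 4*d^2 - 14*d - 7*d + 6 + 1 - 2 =4*d^2 - 21*d + 5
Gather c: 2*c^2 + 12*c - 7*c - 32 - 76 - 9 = 2*c^2 + 5*c - 117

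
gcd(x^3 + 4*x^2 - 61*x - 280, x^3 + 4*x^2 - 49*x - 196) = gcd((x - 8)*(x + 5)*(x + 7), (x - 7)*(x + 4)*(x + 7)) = x + 7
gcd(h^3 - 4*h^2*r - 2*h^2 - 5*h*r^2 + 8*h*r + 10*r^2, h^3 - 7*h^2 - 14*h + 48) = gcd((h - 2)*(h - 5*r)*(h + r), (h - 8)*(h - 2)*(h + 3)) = h - 2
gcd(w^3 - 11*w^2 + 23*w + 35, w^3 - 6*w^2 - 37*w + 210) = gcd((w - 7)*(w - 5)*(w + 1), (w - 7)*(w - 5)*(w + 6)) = w^2 - 12*w + 35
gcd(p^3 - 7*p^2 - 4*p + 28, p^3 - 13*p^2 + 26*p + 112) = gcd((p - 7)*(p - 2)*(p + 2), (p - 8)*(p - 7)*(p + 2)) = p^2 - 5*p - 14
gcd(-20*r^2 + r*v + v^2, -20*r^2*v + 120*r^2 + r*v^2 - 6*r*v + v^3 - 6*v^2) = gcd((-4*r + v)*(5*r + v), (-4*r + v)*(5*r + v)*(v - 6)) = 20*r^2 - r*v - v^2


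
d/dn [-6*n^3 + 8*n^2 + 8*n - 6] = -18*n^2 + 16*n + 8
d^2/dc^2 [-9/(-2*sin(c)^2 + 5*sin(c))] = 9*(-16*sin(c) + 30 - 1/sin(c) - 60/sin(c)^2 + 50/sin(c)^3)/(2*sin(c) - 5)^3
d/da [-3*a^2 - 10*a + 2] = -6*a - 10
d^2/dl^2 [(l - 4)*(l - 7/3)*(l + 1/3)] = 6*l - 12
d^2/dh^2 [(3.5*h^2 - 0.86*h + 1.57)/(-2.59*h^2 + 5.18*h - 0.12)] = (2.8421709430404e-14*h^4 - 82.375468*h^3 - 56.6635019999999*h^2 + 124.776876*h - 82.309472)/(17.373979*h^6 - 104.243874*h^5 + 210.902664*h^4 - 148.651496*h^3 + 9.771552*h^2 - 0.223776*h + 0.001728)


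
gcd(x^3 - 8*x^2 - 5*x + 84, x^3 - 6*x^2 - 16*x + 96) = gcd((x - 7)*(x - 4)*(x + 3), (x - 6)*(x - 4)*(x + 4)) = x - 4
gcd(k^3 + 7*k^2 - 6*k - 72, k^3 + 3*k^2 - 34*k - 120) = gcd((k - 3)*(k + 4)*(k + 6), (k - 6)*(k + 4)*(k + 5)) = k + 4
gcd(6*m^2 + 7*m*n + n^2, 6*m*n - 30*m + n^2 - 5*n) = 6*m + n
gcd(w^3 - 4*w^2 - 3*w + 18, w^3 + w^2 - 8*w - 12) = w^2 - w - 6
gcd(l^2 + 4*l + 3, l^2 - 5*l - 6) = l + 1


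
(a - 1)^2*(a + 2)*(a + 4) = a^4 + 4*a^3 - 3*a^2 - 10*a + 8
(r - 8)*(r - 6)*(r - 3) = r^3 - 17*r^2 + 90*r - 144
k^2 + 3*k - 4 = (k - 1)*(k + 4)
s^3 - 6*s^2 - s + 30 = (s - 5)*(s - 3)*(s + 2)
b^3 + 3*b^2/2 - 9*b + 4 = (b - 2)*(b - 1/2)*(b + 4)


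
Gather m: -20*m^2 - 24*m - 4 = -20*m^2 - 24*m - 4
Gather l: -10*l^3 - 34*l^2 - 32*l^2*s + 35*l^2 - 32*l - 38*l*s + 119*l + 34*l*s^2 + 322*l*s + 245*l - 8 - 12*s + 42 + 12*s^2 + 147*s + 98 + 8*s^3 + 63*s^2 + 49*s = -10*l^3 + l^2*(1 - 32*s) + l*(34*s^2 + 284*s + 332) + 8*s^3 + 75*s^2 + 184*s + 132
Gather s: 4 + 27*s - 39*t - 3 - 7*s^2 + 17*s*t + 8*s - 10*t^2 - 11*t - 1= -7*s^2 + s*(17*t + 35) - 10*t^2 - 50*t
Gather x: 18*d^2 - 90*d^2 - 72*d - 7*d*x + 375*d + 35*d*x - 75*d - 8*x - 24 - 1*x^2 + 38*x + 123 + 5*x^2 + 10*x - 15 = -72*d^2 + 228*d + 4*x^2 + x*(28*d + 40) + 84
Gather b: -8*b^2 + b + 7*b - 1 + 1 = -8*b^2 + 8*b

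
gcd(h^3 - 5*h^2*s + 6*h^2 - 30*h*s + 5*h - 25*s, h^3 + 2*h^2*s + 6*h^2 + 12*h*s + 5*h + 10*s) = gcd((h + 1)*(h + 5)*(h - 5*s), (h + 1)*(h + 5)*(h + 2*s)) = h^2 + 6*h + 5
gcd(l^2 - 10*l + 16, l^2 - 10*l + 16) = l^2 - 10*l + 16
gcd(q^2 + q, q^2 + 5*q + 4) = q + 1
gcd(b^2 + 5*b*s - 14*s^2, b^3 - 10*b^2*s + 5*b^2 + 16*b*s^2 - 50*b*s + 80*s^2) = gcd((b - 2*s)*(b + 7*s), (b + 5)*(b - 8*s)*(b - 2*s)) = -b + 2*s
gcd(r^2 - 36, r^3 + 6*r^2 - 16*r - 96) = r + 6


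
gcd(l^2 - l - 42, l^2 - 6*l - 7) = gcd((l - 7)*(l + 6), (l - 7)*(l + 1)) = l - 7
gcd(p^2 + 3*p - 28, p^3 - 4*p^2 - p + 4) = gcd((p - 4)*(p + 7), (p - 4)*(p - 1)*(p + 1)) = p - 4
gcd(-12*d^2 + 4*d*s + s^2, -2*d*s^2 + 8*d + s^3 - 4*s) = -2*d + s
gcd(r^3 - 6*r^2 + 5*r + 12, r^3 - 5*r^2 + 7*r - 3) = r - 3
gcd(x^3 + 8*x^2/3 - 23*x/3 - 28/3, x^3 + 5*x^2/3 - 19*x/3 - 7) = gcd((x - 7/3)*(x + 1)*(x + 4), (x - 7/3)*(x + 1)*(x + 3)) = x^2 - 4*x/3 - 7/3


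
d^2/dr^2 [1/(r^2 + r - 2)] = 2*(-r^2 - r + (2*r + 1)^2 + 2)/(r^2 + r - 2)^3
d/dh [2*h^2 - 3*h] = 4*h - 3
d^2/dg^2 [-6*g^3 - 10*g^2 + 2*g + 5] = -36*g - 20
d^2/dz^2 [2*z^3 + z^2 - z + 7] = 12*z + 2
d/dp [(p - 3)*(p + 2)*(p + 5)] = 3*p^2 + 8*p - 11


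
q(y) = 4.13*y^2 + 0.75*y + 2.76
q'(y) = 8.26*y + 0.75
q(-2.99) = 37.44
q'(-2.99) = -23.95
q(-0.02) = 2.75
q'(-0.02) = 0.58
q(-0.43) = 3.20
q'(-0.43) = -2.80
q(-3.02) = 38.16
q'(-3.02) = -24.20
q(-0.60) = 3.80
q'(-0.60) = -4.21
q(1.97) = 20.27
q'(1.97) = 17.02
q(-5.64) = 129.90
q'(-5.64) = -45.84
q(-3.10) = 40.12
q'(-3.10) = -24.86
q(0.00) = 2.76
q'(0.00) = 0.75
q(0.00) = 2.76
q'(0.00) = 0.75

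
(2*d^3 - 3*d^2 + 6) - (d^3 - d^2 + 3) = d^3 - 2*d^2 + 3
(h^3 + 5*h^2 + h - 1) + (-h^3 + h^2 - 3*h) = 6*h^2 - 2*h - 1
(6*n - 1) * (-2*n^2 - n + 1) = -12*n^3 - 4*n^2 + 7*n - 1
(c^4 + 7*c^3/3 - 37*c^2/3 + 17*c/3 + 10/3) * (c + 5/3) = c^5 + 4*c^4 - 76*c^3/9 - 134*c^2/9 + 115*c/9 + 50/9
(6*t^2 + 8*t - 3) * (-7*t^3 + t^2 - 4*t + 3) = -42*t^5 - 50*t^4 + 5*t^3 - 17*t^2 + 36*t - 9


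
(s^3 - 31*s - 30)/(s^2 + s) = s - 1 - 30/s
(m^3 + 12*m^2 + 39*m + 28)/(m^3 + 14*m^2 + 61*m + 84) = (m + 1)/(m + 3)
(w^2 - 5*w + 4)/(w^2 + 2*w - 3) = (w - 4)/(w + 3)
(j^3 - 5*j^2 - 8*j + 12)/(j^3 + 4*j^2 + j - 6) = (j - 6)/(j + 3)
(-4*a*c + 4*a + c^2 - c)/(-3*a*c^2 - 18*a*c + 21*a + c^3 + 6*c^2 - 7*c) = (4*a - c)/(3*a*c + 21*a - c^2 - 7*c)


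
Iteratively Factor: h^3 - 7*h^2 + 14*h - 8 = (h - 2)*(h^2 - 5*h + 4) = (h - 2)*(h - 1)*(h - 4)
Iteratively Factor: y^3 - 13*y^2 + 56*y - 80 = (y - 4)*(y^2 - 9*y + 20) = (y - 5)*(y - 4)*(y - 4)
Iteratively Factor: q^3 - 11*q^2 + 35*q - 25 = (q - 1)*(q^2 - 10*q + 25) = (q - 5)*(q - 1)*(q - 5)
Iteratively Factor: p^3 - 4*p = (p + 2)*(p^2 - 2*p) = (p - 2)*(p + 2)*(p)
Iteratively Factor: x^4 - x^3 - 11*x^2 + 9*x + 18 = (x - 3)*(x^3 + 2*x^2 - 5*x - 6) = (x - 3)*(x + 1)*(x^2 + x - 6) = (x - 3)*(x - 2)*(x + 1)*(x + 3)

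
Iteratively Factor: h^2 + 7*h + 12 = (h + 4)*(h + 3)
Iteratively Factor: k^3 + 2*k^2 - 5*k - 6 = (k - 2)*(k^2 + 4*k + 3) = (k - 2)*(k + 1)*(k + 3)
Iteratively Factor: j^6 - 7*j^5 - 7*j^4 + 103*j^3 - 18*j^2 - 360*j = (j + 2)*(j^5 - 9*j^4 + 11*j^3 + 81*j^2 - 180*j) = j*(j + 2)*(j^4 - 9*j^3 + 11*j^2 + 81*j - 180) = j*(j - 3)*(j + 2)*(j^3 - 6*j^2 - 7*j + 60) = j*(j - 3)*(j + 2)*(j + 3)*(j^2 - 9*j + 20) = j*(j - 4)*(j - 3)*(j + 2)*(j + 3)*(j - 5)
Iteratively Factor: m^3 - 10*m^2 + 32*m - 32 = (m - 4)*(m^2 - 6*m + 8) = (m - 4)^2*(m - 2)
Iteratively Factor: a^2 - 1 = (a + 1)*(a - 1)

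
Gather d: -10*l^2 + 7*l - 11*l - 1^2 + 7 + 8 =-10*l^2 - 4*l + 14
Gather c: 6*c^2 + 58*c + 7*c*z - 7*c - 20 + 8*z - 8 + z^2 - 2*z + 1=6*c^2 + c*(7*z + 51) + z^2 + 6*z - 27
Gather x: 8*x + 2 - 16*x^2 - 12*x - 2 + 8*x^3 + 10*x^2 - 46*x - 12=8*x^3 - 6*x^2 - 50*x - 12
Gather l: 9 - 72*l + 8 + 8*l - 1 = 16 - 64*l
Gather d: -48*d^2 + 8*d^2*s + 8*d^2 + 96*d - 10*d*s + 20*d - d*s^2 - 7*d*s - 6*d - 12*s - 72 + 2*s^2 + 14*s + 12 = d^2*(8*s - 40) + d*(-s^2 - 17*s + 110) + 2*s^2 + 2*s - 60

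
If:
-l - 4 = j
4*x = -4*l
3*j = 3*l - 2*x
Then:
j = -5/2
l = -3/2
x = 3/2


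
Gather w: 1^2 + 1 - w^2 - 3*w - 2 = -w^2 - 3*w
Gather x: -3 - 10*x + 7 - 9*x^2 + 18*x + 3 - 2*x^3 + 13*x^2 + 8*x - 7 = -2*x^3 + 4*x^2 + 16*x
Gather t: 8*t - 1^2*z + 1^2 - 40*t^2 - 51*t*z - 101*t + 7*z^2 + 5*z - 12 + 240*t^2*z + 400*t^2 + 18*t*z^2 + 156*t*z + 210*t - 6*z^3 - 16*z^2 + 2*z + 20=t^2*(240*z + 360) + t*(18*z^2 + 105*z + 117) - 6*z^3 - 9*z^2 + 6*z + 9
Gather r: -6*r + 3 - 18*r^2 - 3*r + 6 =-18*r^2 - 9*r + 9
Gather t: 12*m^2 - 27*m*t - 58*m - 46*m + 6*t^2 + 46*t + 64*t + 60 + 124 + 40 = 12*m^2 - 104*m + 6*t^2 + t*(110 - 27*m) + 224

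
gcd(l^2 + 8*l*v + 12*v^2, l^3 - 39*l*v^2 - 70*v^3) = l + 2*v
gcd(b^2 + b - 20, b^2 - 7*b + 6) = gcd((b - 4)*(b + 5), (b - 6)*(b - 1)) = 1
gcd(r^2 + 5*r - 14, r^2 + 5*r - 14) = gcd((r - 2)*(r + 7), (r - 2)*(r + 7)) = r^2 + 5*r - 14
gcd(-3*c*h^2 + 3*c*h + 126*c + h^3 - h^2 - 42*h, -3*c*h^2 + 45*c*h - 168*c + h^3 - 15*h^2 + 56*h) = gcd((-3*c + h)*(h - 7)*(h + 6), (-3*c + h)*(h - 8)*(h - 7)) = 3*c*h - 21*c - h^2 + 7*h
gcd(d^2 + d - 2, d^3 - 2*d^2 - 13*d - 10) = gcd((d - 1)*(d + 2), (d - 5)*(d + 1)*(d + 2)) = d + 2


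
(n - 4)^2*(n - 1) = n^3 - 9*n^2 + 24*n - 16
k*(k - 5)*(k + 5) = k^3 - 25*k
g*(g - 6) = g^2 - 6*g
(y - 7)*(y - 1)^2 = y^3 - 9*y^2 + 15*y - 7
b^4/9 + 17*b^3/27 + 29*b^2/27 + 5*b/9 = b*(b/3 + 1/3)*(b/3 + 1)*(b + 5/3)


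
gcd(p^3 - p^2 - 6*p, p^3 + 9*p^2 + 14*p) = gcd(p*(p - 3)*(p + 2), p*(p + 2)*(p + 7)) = p^2 + 2*p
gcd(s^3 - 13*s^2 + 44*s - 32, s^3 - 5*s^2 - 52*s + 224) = s^2 - 12*s + 32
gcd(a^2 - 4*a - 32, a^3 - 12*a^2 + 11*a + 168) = a - 8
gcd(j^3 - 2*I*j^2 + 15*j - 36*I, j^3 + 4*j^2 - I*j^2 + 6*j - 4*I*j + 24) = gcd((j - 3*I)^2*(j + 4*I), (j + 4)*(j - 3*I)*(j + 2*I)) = j - 3*I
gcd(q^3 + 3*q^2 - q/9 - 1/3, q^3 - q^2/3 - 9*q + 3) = q^2 + 8*q/3 - 1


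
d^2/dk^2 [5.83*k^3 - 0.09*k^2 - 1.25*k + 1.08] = 34.98*k - 0.18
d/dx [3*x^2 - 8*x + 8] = 6*x - 8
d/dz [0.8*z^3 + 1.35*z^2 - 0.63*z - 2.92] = 2.4*z^2 + 2.7*z - 0.63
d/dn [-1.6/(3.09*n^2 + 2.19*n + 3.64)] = (9.888*n + 3.504)/(3.09*n^2 + 2.19*n + 3.64)^2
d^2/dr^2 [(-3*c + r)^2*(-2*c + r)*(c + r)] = 26*c^2 - 42*c*r + 12*r^2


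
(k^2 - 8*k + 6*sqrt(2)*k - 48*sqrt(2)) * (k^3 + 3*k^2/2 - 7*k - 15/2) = k^5 - 13*k^4/2 + 6*sqrt(2)*k^4 - 39*sqrt(2)*k^3 - 19*k^3 - 114*sqrt(2)*k^2 + 97*k^2/2 + 60*k + 291*sqrt(2)*k + 360*sqrt(2)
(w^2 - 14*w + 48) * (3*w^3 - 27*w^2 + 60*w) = 3*w^5 - 69*w^4 + 582*w^3 - 2136*w^2 + 2880*w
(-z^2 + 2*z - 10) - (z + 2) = -z^2 + z - 12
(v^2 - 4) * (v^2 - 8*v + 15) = v^4 - 8*v^3 + 11*v^2 + 32*v - 60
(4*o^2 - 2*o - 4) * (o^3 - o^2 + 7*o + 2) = 4*o^5 - 6*o^4 + 26*o^3 - 2*o^2 - 32*o - 8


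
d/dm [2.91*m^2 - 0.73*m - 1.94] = 5.82*m - 0.73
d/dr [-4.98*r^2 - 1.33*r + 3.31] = -9.96*r - 1.33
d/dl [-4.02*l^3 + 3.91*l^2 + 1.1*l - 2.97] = -12.06*l^2 + 7.82*l + 1.1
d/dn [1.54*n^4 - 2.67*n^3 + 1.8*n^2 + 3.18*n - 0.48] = 6.16*n^3 - 8.01*n^2 + 3.6*n + 3.18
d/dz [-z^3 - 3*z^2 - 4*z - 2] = -3*z^2 - 6*z - 4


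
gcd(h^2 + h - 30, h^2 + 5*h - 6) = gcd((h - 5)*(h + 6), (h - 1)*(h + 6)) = h + 6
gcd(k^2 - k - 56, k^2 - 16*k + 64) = k - 8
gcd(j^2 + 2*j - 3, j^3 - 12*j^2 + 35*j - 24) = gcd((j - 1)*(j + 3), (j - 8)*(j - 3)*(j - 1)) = j - 1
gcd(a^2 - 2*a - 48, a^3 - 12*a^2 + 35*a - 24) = a - 8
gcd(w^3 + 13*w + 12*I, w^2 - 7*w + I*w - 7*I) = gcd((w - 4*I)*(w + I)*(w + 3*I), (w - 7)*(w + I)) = w + I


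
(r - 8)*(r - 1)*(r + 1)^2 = r^4 - 7*r^3 - 9*r^2 + 7*r + 8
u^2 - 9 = (u - 3)*(u + 3)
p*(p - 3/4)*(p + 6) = p^3 + 21*p^2/4 - 9*p/2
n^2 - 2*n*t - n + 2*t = (n - 1)*(n - 2*t)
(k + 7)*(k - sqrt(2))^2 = k^3 - 2*sqrt(2)*k^2 + 7*k^2 - 14*sqrt(2)*k + 2*k + 14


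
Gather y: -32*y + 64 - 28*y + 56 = 120 - 60*y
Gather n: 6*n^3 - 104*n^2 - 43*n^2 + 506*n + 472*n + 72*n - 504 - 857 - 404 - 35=6*n^3 - 147*n^2 + 1050*n - 1800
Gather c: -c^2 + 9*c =-c^2 + 9*c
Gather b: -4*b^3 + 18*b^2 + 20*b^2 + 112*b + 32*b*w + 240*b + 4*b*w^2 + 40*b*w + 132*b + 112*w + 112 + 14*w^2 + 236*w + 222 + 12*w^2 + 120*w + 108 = -4*b^3 + 38*b^2 + b*(4*w^2 + 72*w + 484) + 26*w^2 + 468*w + 442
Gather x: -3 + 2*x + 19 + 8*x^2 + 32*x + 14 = 8*x^2 + 34*x + 30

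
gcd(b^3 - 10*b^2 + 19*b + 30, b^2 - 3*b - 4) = b + 1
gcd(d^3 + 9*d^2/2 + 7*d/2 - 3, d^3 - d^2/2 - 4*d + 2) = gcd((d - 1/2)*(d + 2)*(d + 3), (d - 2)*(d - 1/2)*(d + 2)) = d^2 + 3*d/2 - 1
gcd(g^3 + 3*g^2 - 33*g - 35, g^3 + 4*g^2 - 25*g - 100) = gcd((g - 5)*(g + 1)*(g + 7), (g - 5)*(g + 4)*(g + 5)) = g - 5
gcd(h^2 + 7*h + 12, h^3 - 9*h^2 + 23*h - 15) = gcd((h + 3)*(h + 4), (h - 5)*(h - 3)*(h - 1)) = 1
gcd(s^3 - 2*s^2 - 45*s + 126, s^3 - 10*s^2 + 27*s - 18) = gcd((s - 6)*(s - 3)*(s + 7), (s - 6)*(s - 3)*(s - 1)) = s^2 - 9*s + 18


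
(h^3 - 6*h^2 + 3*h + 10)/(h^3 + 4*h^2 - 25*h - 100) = (h^2 - h - 2)/(h^2 + 9*h + 20)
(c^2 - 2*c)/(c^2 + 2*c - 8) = c/(c + 4)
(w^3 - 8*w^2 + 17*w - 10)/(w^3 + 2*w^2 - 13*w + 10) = (w - 5)/(w + 5)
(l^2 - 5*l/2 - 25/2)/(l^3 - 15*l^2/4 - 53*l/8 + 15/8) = 4*(2*l + 5)/(8*l^2 + 10*l - 3)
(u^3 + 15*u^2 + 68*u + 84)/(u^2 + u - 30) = (u^2 + 9*u + 14)/(u - 5)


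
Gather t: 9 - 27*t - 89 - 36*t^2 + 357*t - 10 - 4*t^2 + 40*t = -40*t^2 + 370*t - 90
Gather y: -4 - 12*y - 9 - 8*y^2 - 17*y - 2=-8*y^2 - 29*y - 15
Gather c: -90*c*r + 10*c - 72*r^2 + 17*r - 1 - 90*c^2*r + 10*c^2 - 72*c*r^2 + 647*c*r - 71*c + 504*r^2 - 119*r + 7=c^2*(10 - 90*r) + c*(-72*r^2 + 557*r - 61) + 432*r^2 - 102*r + 6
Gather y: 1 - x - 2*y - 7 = -x - 2*y - 6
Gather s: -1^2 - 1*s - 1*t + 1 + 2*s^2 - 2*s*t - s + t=2*s^2 + s*(-2*t - 2)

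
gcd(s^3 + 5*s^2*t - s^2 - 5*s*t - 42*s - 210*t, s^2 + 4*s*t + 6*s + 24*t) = s + 6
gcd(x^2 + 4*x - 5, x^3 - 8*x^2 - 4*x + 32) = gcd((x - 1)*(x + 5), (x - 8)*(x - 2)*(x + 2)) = 1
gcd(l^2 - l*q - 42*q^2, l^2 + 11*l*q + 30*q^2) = l + 6*q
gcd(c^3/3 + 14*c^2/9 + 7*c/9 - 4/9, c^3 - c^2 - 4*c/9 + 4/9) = 1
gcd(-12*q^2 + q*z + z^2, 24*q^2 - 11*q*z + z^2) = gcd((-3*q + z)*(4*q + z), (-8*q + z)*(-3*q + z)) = -3*q + z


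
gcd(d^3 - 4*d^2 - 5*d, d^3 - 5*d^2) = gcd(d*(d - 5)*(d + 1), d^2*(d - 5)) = d^2 - 5*d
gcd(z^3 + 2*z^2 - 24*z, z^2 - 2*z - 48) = z + 6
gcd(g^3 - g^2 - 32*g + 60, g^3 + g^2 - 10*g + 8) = g - 2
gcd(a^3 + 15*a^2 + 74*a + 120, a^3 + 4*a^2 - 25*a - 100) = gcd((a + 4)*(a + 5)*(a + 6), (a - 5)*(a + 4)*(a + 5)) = a^2 + 9*a + 20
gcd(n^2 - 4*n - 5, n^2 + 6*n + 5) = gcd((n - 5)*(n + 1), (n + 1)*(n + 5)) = n + 1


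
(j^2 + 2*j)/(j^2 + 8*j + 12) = j/(j + 6)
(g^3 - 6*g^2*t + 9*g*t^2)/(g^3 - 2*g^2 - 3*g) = (-g^2 + 6*g*t - 9*t^2)/(-g^2 + 2*g + 3)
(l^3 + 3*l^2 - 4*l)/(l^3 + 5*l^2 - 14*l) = (l^2 + 3*l - 4)/(l^2 + 5*l - 14)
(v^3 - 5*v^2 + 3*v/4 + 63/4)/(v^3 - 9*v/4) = (2*v^2 - 13*v + 21)/(v*(2*v - 3))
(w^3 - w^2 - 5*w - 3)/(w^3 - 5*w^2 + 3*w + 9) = (w + 1)/(w - 3)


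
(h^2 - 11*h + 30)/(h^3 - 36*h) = (h - 5)/(h*(h + 6))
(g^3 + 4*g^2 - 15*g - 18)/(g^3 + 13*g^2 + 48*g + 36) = (g - 3)/(g + 6)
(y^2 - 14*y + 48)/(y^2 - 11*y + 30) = (y - 8)/(y - 5)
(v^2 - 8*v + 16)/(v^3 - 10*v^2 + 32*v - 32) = 1/(v - 2)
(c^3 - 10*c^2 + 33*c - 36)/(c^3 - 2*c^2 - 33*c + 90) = (c^2 - 7*c + 12)/(c^2 + c - 30)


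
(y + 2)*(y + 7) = y^2 + 9*y + 14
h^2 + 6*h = h*(h + 6)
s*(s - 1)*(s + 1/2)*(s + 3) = s^4 + 5*s^3/2 - 2*s^2 - 3*s/2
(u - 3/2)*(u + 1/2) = u^2 - u - 3/4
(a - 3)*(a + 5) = a^2 + 2*a - 15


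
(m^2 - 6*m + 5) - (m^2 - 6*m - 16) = 21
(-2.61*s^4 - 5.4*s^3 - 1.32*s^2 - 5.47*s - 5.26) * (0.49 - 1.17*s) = 3.0537*s^5 + 5.0391*s^4 - 1.1016*s^3 + 5.7531*s^2 + 3.4739*s - 2.5774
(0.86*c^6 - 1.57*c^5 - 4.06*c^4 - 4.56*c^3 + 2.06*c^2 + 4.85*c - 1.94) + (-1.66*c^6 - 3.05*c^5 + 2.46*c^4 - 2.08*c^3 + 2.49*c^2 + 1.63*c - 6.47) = -0.8*c^6 - 4.62*c^5 - 1.6*c^4 - 6.64*c^3 + 4.55*c^2 + 6.48*c - 8.41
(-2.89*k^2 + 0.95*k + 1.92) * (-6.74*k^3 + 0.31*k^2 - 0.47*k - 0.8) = 19.4786*k^5 - 7.2989*k^4 - 11.288*k^3 + 2.4607*k^2 - 1.6624*k - 1.536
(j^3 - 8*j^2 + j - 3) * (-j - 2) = -j^4 + 6*j^3 + 15*j^2 + j + 6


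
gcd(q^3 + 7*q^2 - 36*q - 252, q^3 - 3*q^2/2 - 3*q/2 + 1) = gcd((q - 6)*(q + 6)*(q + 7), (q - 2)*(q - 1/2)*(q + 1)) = 1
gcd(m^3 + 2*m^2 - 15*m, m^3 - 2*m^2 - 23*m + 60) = m^2 + 2*m - 15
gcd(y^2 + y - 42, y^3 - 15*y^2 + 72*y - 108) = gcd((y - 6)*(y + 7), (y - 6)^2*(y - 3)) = y - 6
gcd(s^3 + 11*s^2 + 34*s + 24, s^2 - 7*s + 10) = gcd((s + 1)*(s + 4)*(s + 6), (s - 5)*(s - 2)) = 1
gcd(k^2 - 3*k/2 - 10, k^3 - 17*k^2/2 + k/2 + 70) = k^2 - 3*k/2 - 10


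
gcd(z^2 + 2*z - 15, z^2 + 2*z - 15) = z^2 + 2*z - 15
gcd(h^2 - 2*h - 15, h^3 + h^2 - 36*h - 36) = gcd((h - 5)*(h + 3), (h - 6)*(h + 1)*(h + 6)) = 1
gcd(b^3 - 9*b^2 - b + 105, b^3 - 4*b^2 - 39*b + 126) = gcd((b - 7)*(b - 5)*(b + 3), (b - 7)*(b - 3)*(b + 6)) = b - 7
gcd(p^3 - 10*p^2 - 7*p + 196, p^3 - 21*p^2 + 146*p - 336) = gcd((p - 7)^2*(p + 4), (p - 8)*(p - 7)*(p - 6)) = p - 7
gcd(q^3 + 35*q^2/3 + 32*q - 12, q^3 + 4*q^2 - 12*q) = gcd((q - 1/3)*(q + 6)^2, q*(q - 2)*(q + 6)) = q + 6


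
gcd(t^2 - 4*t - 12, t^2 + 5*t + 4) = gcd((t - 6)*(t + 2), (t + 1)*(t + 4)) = 1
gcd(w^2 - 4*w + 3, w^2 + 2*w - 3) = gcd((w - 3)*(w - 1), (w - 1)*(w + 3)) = w - 1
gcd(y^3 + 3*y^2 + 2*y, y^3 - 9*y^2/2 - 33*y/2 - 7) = y + 2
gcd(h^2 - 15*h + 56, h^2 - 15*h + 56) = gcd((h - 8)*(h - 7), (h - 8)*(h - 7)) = h^2 - 15*h + 56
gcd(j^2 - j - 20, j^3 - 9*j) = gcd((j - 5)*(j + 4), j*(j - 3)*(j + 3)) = 1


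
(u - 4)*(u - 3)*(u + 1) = u^3 - 6*u^2 + 5*u + 12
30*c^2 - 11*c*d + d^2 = (-6*c + d)*(-5*c + d)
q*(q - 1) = q^2 - q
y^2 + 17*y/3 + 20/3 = (y + 5/3)*(y + 4)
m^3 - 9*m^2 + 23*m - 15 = (m - 5)*(m - 3)*(m - 1)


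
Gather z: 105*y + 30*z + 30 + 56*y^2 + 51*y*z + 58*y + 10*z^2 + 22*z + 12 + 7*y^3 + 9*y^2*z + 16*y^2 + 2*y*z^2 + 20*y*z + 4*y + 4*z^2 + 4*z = 7*y^3 + 72*y^2 + 167*y + z^2*(2*y + 14) + z*(9*y^2 + 71*y + 56) + 42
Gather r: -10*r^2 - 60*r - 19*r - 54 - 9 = -10*r^2 - 79*r - 63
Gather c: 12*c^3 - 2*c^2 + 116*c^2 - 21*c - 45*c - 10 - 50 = 12*c^3 + 114*c^2 - 66*c - 60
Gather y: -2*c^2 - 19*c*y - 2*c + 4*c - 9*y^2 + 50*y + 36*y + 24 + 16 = -2*c^2 + 2*c - 9*y^2 + y*(86 - 19*c) + 40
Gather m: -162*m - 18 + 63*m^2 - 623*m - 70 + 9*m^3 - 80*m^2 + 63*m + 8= 9*m^3 - 17*m^2 - 722*m - 80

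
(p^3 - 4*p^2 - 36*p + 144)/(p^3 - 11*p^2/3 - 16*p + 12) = 3*(p^2 + 2*p - 24)/(3*p^2 + 7*p - 6)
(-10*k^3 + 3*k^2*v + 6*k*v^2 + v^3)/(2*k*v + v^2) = -5*k^2/v + 4*k + v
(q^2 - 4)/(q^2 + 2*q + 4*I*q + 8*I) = (q - 2)/(q + 4*I)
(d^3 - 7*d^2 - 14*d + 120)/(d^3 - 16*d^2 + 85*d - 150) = (d + 4)/(d - 5)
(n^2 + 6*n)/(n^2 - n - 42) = n/(n - 7)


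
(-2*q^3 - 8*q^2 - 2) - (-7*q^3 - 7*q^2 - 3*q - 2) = 5*q^3 - q^2 + 3*q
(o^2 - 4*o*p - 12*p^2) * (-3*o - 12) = -3*o^3 + 12*o^2*p - 12*o^2 + 36*o*p^2 + 48*o*p + 144*p^2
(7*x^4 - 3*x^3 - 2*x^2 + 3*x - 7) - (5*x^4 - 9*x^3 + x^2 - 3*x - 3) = 2*x^4 + 6*x^3 - 3*x^2 + 6*x - 4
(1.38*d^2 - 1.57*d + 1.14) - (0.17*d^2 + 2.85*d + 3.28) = 1.21*d^2 - 4.42*d - 2.14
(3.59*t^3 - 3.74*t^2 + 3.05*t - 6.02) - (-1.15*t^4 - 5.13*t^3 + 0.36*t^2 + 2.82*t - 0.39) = 1.15*t^4 + 8.72*t^3 - 4.1*t^2 + 0.23*t - 5.63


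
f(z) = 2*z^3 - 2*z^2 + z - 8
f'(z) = 6*z^2 - 4*z + 1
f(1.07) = -6.77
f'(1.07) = 3.59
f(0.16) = -7.88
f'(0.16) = 0.51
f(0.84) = -7.39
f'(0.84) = 1.87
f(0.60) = -7.69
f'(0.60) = 0.76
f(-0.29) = -8.51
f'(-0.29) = 2.66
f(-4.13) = -187.13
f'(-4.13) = 119.86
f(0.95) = -7.14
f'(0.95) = 2.62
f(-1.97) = -33.02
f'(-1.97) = 32.17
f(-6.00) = -518.00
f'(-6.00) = 241.00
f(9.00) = 1297.00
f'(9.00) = 451.00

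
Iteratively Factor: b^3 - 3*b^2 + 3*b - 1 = (b - 1)*(b^2 - 2*b + 1) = (b - 1)^2*(b - 1)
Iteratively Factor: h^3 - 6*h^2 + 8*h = (h - 2)*(h^2 - 4*h) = (h - 4)*(h - 2)*(h)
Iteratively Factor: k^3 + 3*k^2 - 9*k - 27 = (k + 3)*(k^2 - 9) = (k + 3)^2*(k - 3)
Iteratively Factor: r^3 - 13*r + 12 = (r - 1)*(r^2 + r - 12) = (r - 1)*(r + 4)*(r - 3)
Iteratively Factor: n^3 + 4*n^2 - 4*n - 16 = (n - 2)*(n^2 + 6*n + 8) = (n - 2)*(n + 4)*(n + 2)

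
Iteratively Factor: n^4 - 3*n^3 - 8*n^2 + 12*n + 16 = (n + 1)*(n^3 - 4*n^2 - 4*n + 16) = (n - 2)*(n + 1)*(n^2 - 2*n - 8) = (n - 4)*(n - 2)*(n + 1)*(n + 2)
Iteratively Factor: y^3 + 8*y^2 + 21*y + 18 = (y + 2)*(y^2 + 6*y + 9) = (y + 2)*(y + 3)*(y + 3)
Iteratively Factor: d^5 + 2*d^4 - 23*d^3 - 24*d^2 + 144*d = (d + 4)*(d^4 - 2*d^3 - 15*d^2 + 36*d) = d*(d + 4)*(d^3 - 2*d^2 - 15*d + 36) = d*(d - 3)*(d + 4)*(d^2 + d - 12) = d*(d - 3)*(d + 4)^2*(d - 3)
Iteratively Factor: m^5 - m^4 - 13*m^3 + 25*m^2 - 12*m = (m - 1)*(m^4 - 13*m^2 + 12*m) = (m - 1)*(m + 4)*(m^3 - 4*m^2 + 3*m) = m*(m - 1)*(m + 4)*(m^2 - 4*m + 3) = m*(m - 1)^2*(m + 4)*(m - 3)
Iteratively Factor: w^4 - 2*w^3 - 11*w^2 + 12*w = (w)*(w^3 - 2*w^2 - 11*w + 12) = w*(w - 1)*(w^2 - w - 12) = w*(w - 1)*(w + 3)*(w - 4)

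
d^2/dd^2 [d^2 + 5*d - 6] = 2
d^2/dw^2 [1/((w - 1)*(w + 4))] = 2*((w - 1)^2 + (w - 1)*(w + 4) + (w + 4)^2)/((w - 1)^3*(w + 4)^3)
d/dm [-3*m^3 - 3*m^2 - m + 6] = -9*m^2 - 6*m - 1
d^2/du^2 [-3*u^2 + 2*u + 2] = -6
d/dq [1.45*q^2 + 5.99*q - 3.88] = 2.9*q + 5.99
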